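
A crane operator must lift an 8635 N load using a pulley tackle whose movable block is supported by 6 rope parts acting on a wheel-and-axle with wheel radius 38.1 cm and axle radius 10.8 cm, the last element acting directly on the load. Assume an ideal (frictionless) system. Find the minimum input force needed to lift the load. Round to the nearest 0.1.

Block-and-tackle MA = number of supporting rope parts = 6.
Wheel-and-axle MA = R/r = 38.1/10.8 = 3.5278.
Combined ideal MA = 6 × 3.5278 = 21.167.
Effort = load / MA = 8635 / 21.167 = 407.95 N.

408.0 N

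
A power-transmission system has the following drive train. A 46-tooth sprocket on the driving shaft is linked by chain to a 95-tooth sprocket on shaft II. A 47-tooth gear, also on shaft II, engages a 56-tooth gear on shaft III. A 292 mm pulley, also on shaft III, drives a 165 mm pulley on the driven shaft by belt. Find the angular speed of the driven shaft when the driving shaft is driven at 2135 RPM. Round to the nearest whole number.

1535 RPM

chain 95/46 = 2.0652 → 2135/2.0652 = 1033.8 RPM
gear mesh 56/47 = 1.1915 → 1033.8/1.1915 = 867.64 RPM
belt 165/292 = 0.56507 → 867.64/0.56507 = 1535.5 RPM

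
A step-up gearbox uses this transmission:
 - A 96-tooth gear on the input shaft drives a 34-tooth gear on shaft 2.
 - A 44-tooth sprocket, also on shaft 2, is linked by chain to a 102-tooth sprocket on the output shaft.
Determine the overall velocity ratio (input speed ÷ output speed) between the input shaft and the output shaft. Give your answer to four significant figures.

Each stage contributes driven/driver: gear mesh 34/96 = 0.35417, chain 102/44 = 2.3182.
Overall: 0.35417 × 2.3182 = 0.82102.

0.8210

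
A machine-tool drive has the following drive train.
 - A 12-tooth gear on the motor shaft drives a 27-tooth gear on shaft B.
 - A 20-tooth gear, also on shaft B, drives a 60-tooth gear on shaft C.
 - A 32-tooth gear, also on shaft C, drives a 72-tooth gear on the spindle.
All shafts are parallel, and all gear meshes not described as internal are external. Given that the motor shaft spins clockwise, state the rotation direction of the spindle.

anticlockwise

the motor shaft → shaft B: external mesh, 1 reversal → CCW.
shaft B → shaft C: external mesh, 1 reversal → CW.
shaft C → the spindle: external mesh, 1 reversal → CCW.
3 reversals in total — an odd number — so the spindle turns opposite to the motor shaft.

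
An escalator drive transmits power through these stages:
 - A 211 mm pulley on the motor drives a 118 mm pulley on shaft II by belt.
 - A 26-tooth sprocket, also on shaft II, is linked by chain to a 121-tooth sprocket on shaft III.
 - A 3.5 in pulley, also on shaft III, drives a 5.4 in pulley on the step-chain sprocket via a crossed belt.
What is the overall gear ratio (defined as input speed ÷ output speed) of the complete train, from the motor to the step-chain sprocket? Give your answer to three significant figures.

4.02

Each stage contributes driven/driver: belt 118/211 = 0.55924, chain 121/26 = 4.6538, belt 5.4/3.5 = 1.5429.
Overall: 0.55924 × 4.6538 × 1.5429 = 4.0155.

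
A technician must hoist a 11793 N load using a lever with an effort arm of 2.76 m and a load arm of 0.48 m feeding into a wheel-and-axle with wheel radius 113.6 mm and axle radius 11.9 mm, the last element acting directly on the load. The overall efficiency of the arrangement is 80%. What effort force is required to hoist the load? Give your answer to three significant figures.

Lever MA = effort arm / load arm = 2.76/0.48 = 5.75.
Wheel-and-axle MA = R/r = 113.6/11.9 = 9.5462.
Combined ideal MA = 5.75 × 9.5462 = 54.891.
Actual MA = 54.891 × 0.80 = 43.913.
Effort = load / actual MA = 11793 / 43.913 = 268.56 N.

269 N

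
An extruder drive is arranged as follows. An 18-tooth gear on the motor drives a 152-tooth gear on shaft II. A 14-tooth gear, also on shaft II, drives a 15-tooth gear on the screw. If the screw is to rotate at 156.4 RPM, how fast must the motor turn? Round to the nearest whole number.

Overall ratio R = 8.4444 × 1.0714 = 9.0476.
Required input speed = output speed × R = 156.4 × 9.0476 = 1415 RPM.

1415 RPM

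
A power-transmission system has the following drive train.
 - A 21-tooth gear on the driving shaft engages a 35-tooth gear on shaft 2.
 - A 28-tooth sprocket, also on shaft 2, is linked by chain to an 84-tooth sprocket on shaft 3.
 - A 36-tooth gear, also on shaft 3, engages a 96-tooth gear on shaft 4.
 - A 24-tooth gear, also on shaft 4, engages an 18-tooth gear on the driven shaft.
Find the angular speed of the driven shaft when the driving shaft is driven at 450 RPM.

45 RPM

Gear mesh: ratio = 35/21 = 1.6667, so shaft 2 turns at 450 / 1.6667 = 270 RPM.
Chain: ratio = 84/28 = 3, so shaft 3 turns at 270 / 3 = 90 RPM.
Gear mesh: ratio = 96/36 = 2.6667, so shaft 4 turns at 90 / 2.6667 = 33.75 RPM.
Gear mesh: ratio = 18/24 = 0.75, so the driven shaft turns at 33.75 / 0.75 = 45 RPM.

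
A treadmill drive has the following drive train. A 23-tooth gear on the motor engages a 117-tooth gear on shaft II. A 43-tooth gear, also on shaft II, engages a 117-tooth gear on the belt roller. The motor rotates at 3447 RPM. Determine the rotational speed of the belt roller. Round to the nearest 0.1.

Gear mesh: ratio = 117/23 = 5.087, so shaft II turns at 3447 / 5.087 = 677.62 RPM.
Gear mesh: ratio = 117/43 = 2.7209, so the belt roller turns at 677.62 / 2.7209 = 249.04 RPM.

249.0 RPM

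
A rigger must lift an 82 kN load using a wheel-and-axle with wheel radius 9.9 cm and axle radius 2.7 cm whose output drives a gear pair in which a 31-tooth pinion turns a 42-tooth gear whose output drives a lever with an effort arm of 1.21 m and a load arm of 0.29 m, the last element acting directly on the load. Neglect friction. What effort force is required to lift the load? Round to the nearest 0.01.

Wheel-and-axle MA = R/r = 9.9/2.7 = 3.6667.
Gear pair MA = 42/31 = 1.3548.
Lever MA = effort arm / load arm = 1.21/0.29 = 4.1724.
Combined ideal MA = 3.6667 × 1.3548 × 4.1724 = 20.727.
Effort = load / MA = 82 / 20.727 = 3.9561 kN.

3.96 kN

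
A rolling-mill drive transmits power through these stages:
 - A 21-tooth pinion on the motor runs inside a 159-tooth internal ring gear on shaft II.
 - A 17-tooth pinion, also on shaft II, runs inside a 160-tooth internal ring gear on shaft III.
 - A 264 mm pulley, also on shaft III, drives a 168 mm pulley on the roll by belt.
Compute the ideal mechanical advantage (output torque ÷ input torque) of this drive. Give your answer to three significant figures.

Each stage contributes driven/driver: internal gear 159/21 = 7.5714, internal gear 160/17 = 9.4118, belt 168/264 = 0.63636.
Overall: 7.5714 × 9.4118 × 0.63636 = 45.348.

45.3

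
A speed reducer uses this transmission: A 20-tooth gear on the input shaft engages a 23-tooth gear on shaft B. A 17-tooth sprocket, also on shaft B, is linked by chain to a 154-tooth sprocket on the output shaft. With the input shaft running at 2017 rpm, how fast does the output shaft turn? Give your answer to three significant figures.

194 rpm

Gear mesh: ratio = 23/20 = 1.15, so shaft B turns at 2017 / 1.15 = 1753.9 rpm.
Chain: ratio = 154/17 = 9.0588, so the output shaft turns at 1753.9 / 9.0588 = 193.61 rpm.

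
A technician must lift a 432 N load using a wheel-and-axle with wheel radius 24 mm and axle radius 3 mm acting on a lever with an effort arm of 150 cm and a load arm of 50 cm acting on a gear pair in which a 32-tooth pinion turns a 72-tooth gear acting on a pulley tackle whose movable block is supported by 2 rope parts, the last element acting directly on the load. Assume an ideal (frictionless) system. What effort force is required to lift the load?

4 N

Wheel-and-axle MA = R/r = 24/3 = 8.
Lever MA = effort arm / load arm = 150/50 = 3.
Gear pair MA = 72/32 = 2.25.
Block-and-tackle MA = number of supporting rope parts = 2.
Combined ideal MA = 8 × 3 × 2.25 × 2 = 108.
Effort = load / MA = 432 / 108 = 4 N.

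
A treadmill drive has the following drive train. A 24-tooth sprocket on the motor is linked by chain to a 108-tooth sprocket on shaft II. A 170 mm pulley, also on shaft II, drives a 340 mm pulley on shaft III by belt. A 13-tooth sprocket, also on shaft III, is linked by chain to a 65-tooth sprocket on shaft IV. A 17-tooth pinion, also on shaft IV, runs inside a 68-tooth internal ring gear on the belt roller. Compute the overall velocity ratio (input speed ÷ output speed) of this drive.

180

Each stage contributes driven/driver: chain 108/24 = 4.5, belt 340/170 = 2, chain 65/13 = 5, internal gear 68/17 = 4.
Overall: 4.5 × 2 × 5 × 4 = 180.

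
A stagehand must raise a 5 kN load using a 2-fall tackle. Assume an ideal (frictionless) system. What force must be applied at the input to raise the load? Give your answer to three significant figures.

2.50 kN

Block-and-tackle MA = number of supporting rope parts = 2.
Effort = load / MA = 5 / 2 = 2.5 kN.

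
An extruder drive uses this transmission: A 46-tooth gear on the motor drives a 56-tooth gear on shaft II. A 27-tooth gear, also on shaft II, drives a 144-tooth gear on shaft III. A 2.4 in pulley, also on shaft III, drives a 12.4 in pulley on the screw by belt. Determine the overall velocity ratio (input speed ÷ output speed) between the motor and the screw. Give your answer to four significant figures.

33.55

Each stage contributes driven/driver: gear mesh 56/46 = 1.2174, gear mesh 144/27 = 5.3333, belt 12.4/2.4 = 5.1667.
Overall: 1.2174 × 5.3333 × 5.1667 = 33.546.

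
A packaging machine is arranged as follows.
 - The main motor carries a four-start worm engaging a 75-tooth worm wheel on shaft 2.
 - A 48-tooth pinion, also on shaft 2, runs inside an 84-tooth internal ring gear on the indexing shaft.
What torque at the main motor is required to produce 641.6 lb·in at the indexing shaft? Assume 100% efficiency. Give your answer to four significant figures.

19.55 lb·in

Overall ratio R = 18.75 × 1.75 = 32.812.
Input torque = output torque / R = 641.6 / 32.812 = 19.554 lb·in.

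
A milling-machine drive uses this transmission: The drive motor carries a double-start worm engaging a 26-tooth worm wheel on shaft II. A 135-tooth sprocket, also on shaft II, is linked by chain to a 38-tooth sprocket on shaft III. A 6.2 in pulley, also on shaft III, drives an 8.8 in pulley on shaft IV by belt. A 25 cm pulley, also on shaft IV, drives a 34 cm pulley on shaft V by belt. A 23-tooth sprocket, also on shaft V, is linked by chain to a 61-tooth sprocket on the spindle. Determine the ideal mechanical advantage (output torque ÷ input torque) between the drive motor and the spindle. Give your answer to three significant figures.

Each stage contributes driven/driver: worm 26/2 = 13, chain 38/135 = 0.28148, belt 8.8/6.2 = 1.4194, belt 34/25 = 1.36, chain 61/23 = 2.6522.
Overall: 13 × 0.28148 × 1.4194 × 1.36 × 2.6522 = 18.734.

18.7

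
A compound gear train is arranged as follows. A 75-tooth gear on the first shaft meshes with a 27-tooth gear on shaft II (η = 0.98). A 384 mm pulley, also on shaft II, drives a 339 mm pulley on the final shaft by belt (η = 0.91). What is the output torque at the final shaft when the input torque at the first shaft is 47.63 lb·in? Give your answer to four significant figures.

gear mesh 27/75 = 0.36 → τ = 47.63·0.36·0.98 = 16.804 lb·in
belt 339/384 = 0.88281 → τ = 16.804·0.88281·0.91 = 13.5 lb·in

13.50 lb·in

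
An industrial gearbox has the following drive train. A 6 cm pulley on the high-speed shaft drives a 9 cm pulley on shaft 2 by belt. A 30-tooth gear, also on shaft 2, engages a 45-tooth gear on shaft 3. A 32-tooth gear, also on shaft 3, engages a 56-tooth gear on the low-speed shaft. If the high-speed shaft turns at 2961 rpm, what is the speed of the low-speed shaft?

belt 9/6 = 1.5 → 2961/1.5 = 1974 rpm
gear mesh 45/30 = 1.5 → 1974/1.5 = 1316 rpm
gear mesh 56/32 = 1.75 → 1316/1.75 = 752 rpm

752 rpm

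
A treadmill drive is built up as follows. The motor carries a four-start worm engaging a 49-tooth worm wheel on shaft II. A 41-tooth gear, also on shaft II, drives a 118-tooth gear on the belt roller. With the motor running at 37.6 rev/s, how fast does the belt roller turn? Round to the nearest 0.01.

1.07 rev/s

Worm: ratio = 49/4 = 12.25, so shaft II turns at 37.6 / 12.25 = 3.0694 rev/s.
Gear mesh: ratio = 118/41 = 2.878, so the belt roller turns at 3.0694 / 2.878 = 1.0665 rev/s.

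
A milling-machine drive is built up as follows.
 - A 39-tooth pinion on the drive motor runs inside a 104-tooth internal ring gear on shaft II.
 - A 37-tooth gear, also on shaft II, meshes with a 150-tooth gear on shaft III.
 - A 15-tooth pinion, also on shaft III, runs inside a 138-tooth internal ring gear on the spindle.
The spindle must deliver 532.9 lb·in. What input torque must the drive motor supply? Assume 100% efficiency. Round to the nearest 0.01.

Overall ratio R = 2.6667 × 4.0541 × 9.2 = 99.459.
Input torque = output torque / R = 532.9 / 99.459 = 5.358 lb·in.

5.36 lb·in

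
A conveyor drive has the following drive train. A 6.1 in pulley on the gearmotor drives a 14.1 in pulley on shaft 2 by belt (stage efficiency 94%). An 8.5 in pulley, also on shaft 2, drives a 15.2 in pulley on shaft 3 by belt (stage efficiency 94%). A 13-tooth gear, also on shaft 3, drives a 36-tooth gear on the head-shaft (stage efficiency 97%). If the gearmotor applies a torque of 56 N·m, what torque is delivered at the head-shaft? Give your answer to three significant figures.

549 N·m

Belt: ratio = 14.1/6.1 = 2.3115; torque at shaft 2 = 56 × 2.3115 × 0.94 = 121.68 N·m.
Belt: ratio = 15.2/8.5 = 1.7882; torque at shaft 3 = 121.68 × 1.7882 × 0.94 = 204.53 N·m.
Gear mesh: ratio = 36/13 = 2.7692; torque at the head-shaft = 204.53 × 2.7692 × 0.97 = 549.4 N·m.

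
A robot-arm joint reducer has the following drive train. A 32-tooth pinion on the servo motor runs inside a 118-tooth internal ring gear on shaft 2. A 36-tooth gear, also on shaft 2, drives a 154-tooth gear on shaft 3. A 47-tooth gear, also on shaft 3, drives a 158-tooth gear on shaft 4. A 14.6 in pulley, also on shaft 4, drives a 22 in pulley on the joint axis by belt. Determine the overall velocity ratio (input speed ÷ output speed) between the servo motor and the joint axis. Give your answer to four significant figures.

79.91

Each stage contributes driven/driver: internal gear 118/32 = 3.6875, gear mesh 154/36 = 4.2778, gear mesh 158/47 = 3.3617, belt 22/14.6 = 1.5068.
Overall: 3.6875 × 4.2778 × 3.3617 × 1.5068 = 79.906.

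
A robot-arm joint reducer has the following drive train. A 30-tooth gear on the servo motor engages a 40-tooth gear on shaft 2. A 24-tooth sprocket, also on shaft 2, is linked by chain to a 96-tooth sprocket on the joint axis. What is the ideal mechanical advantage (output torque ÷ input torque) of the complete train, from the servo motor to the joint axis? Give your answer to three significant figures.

Each stage contributes driven/driver: gear mesh 40/30 = 1.3333, chain 96/24 = 4.
Overall: 1.3333 × 4 = 5.3333.

5.33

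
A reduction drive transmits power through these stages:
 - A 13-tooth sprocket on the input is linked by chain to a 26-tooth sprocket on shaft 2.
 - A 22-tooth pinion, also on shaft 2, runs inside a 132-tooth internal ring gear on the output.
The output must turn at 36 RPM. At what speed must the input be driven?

Overall ratio R = 2 × 6 = 12.
Required input speed = output speed × R = 36 × 12 = 432 RPM.

432 RPM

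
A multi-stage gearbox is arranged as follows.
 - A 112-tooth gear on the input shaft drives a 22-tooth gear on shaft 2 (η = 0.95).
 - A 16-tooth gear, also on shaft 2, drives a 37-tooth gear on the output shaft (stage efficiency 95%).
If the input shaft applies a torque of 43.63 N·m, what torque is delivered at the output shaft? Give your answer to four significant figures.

After the gear mesh (22/112): 43.63 × 0.19643 × 0.95 = 8.1417 N·m
After the gear mesh (37/16): 8.1417 × 2.3125 × 0.95 = 17.886 N·m

17.89 N·m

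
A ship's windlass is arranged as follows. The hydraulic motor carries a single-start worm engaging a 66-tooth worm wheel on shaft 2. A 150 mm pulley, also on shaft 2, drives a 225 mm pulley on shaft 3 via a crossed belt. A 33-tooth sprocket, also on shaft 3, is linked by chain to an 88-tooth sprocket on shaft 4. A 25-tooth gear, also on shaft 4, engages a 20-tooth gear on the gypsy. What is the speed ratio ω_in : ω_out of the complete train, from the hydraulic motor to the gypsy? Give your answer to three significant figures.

211

Each stage contributes driven/driver: worm 66/1 = 66, belt 225/150 = 1.5, chain 88/33 = 2.6667, gear mesh 20/25 = 0.8.
Overall: 66 × 1.5 × 2.6667 × 0.8 = 211.2.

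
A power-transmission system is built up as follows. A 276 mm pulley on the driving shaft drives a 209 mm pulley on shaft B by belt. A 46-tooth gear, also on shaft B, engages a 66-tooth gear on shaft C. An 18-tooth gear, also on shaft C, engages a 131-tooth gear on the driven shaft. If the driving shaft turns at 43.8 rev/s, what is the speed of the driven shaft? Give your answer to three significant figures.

5.54 rev/s

Belt: ratio = 209/276 = 0.75725, so shaft B turns at 43.8 / 0.75725 = 57.841 rev/s.
Gear mesh: ratio = 66/46 = 1.4348, so shaft C turns at 57.841 / 1.4348 = 40.314 rev/s.
Gear mesh: ratio = 131/18 = 7.2778, so the driven shaft turns at 40.314 / 7.2778 = 5.5393 rev/s.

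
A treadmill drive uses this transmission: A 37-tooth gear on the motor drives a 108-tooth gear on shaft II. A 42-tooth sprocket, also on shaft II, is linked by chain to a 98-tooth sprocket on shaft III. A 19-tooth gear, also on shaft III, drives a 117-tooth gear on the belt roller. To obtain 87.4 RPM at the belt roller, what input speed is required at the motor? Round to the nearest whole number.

Overall ratio R = 2.9189 × 2.3333 × 6.1579 = 41.94.
Required input speed = output speed × R = 87.4 × 41.94 = 3665.6 RPM.

3666 RPM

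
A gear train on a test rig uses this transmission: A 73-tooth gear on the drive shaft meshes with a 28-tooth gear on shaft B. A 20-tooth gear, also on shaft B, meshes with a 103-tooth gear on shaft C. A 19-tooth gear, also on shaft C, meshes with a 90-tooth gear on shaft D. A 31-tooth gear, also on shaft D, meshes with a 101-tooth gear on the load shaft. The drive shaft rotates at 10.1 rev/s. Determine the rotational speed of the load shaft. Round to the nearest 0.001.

0.331 rev/s

the drive shaft → shaft B (gear mesh, 28/73): 10.1 ÷ 0.38356 = 26.332 rev/s
shaft B → shaft C (gear mesh, 103/20): 26.332 ÷ 5.15 = 5.113 rev/s
shaft C → shaft D (gear mesh, 90/19): 5.113 ÷ 4.7368 = 1.0794 rev/s
shaft D → the load shaft (gear mesh, 101/31): 1.0794 ÷ 3.2581 = 0.33131 rev/s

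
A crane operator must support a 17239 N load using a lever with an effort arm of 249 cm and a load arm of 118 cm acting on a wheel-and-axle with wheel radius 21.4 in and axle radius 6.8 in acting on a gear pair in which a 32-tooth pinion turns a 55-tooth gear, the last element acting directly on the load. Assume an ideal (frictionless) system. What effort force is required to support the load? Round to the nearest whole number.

1510 N

Lever MA = effort arm / load arm = 249/118 = 2.1102.
Wheel-and-axle MA = R/r = 21.4/6.8 = 3.1471.
Gear pair MA = 55/32 = 1.7188.
Combined ideal MA = 2.1102 × 3.1471 × 1.7188 = 11.414.
Effort = load / MA = 17239 / 11.414 = 1510.3 N.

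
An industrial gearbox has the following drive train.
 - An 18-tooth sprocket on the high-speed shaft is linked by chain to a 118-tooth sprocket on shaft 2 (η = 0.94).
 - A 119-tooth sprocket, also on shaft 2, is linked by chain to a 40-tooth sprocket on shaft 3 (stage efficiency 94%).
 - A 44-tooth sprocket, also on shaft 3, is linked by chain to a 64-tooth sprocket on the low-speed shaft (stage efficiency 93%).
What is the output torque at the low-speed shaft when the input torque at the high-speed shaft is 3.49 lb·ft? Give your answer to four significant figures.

Chain: ratio = 118/18 = 6.5556; torque at shaft 2 = 3.49 × 6.5556 × 0.94 = 21.506 lb·ft.
Chain: ratio = 40/119 = 0.33613; torque at shaft 3 = 21.506 × 0.33613 × 0.94 = 6.7952 lb·ft.
Chain: ratio = 64/44 = 1.4545; torque at the low-speed shaft = 6.7952 × 1.4545 × 0.93 = 9.1921 lb·ft.

9.192 lb·ft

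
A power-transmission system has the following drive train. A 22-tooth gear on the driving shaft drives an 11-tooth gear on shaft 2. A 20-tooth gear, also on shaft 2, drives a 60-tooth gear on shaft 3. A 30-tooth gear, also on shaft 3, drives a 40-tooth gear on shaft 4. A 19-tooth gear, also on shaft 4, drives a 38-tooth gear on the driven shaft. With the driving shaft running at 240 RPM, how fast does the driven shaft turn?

the driving shaft → shaft 2 (gear mesh, 11/22): 240 ÷ 0.5 = 480 RPM
shaft 2 → shaft 3 (gear mesh, 60/20): 480 ÷ 3 = 160 RPM
shaft 3 → shaft 4 (gear mesh, 40/30): 160 ÷ 1.3333 = 120 RPM
shaft 4 → the driven shaft (gear mesh, 38/19): 120 ÷ 2 = 60 RPM

60 RPM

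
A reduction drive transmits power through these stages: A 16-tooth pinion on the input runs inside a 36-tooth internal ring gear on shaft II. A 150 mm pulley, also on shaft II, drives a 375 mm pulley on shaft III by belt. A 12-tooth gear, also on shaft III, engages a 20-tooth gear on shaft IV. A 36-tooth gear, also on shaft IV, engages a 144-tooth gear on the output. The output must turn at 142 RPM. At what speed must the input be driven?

5325 RPM

Overall ratio R = 2.25 × 2.5 × 1.6667 × 4 = 37.5.
Required input speed = output speed × R = 142 × 37.5 = 5325 RPM.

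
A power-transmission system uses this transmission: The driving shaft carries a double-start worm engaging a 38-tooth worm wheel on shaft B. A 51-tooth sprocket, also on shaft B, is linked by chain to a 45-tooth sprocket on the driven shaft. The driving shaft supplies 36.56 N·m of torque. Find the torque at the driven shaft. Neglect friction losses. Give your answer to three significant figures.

After the worm (38/2): 36.56 × 19 = 694.64 N·m
After the chain (45/51): 694.64 × 0.88235 = 612.92 N·m

613 N·m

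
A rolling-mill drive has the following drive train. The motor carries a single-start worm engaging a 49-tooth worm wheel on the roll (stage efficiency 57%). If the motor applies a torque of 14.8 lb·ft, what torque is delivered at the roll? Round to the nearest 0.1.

After the worm (49/1): 14.8 × 49 × 0.57 = 413.36 lb·ft

413.4 lb·ft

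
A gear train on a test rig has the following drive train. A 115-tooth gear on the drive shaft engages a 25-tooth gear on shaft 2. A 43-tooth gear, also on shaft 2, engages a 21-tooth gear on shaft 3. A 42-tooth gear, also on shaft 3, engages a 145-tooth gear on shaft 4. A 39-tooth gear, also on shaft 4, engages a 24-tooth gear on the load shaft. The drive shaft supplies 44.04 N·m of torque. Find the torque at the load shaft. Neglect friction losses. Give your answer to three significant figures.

9.93 N·m

Gear mesh: ratio = 25/115 = 0.21739; torque at shaft 2 = 44.04 × 0.21739 = 9.5739 N·m.
Gear mesh: ratio = 21/43 = 0.48837; torque at shaft 3 = 9.5739 × 0.48837 = 4.6756 N·m.
Gear mesh: ratio = 145/42 = 3.4524; torque at shaft 4 = 4.6756 × 3.4524 = 16.142 N·m.
Gear mesh: ratio = 24/39 = 0.61538; torque at the load shaft = 16.142 × 0.61538 = 9.9336 N·m.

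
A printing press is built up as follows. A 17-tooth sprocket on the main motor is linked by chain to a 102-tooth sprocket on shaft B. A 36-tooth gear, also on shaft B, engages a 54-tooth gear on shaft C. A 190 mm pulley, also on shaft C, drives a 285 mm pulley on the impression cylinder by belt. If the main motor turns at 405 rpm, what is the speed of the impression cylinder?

30 rpm

the main motor → shaft B (chain, 102/17): 405 ÷ 6 = 67.5 rpm
shaft B → shaft C (gear mesh, 54/36): 67.5 ÷ 1.5 = 45 rpm
shaft C → the impression cylinder (belt, 285/190): 45 ÷ 1.5 = 30 rpm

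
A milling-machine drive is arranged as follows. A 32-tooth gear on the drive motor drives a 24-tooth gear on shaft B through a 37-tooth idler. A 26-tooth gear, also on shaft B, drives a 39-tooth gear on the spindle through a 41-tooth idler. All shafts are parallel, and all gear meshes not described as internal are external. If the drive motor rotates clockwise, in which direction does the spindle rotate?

the drive motor → shaft B: driver → idler → driven is 2 external meshes, 2 reversals → CW.
shaft B → the spindle: driver → idler → driven is 2 external meshes, 2 reversals → CW.
4 reversals in total — an even number — so the spindle turns the same way as the drive motor.

clockwise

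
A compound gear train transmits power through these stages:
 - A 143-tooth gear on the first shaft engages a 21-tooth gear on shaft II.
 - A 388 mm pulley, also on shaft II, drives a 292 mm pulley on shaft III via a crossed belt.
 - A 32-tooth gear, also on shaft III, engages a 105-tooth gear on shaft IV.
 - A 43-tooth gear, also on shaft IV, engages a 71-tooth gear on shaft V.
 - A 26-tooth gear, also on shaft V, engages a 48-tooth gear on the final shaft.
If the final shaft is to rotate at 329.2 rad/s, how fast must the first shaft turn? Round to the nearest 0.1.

Overall ratio R = 0.14685 × 0.75258 × 3.2812 × 1.6512 × 1.8462 = 1.1054.
Required input speed = output speed × R = 329.2 × 1.1054 = 363.91 rad/s.

363.9 rad/s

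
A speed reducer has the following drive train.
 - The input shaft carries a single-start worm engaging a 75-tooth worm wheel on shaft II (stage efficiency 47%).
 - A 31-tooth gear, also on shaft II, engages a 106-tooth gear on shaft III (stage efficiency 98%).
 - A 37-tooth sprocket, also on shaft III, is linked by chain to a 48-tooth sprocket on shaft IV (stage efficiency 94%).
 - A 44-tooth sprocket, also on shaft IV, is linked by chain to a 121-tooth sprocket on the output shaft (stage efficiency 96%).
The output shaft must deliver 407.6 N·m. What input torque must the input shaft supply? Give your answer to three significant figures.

1.07 N·m

Overall ratio R = 75 × 3.4194 × 1.2973 × 2.75 = 914.91; overall efficiency η = 0.47 × 0.98 × 0.94 × 0.96 = 0.4156.
Input torque = output torque / (R × η) = 407.6 / (914.91 × 0.4156) = 1.0718 N·m.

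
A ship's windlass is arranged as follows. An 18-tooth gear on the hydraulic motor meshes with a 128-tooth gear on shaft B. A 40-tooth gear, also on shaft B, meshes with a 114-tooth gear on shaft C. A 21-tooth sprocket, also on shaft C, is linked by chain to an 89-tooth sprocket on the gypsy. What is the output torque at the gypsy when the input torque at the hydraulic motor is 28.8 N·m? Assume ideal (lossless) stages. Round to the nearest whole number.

After the gear mesh (128/18): 28.8 × 7.1111 = 204.8 N·m
After the gear mesh (114/40): 204.8 × 2.85 = 583.68 N·m
After the chain (89/21): 583.68 × 4.2381 = 2473.7 N·m

2474 N·m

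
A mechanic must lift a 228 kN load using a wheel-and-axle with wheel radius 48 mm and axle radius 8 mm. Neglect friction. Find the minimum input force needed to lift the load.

38 kN

Wheel-and-axle MA = R/r = 48/8 = 6.
Effort = load / MA = 228 / 6 = 38 kN.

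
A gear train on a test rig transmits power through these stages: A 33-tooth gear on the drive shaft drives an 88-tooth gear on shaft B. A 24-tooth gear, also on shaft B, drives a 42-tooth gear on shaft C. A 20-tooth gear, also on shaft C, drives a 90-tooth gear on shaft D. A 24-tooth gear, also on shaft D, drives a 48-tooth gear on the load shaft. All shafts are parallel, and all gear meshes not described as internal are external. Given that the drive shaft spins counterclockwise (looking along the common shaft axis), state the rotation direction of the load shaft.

the drive shaft → shaft B: external mesh, 1 reversal → CW.
shaft B → shaft C: external mesh, 1 reversal → CCW.
shaft C → shaft D: external mesh, 1 reversal → CW.
shaft D → the load shaft: external mesh, 1 reversal → CCW.
4 reversals in total — an even number — so the load shaft turns the same way as the drive shaft.

counterclockwise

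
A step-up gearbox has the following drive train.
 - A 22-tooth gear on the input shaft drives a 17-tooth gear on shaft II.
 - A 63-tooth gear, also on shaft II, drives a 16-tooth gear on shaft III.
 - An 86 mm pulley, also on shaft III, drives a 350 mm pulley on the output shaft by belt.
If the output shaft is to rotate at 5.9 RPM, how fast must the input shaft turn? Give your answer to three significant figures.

4.71 RPM

Overall ratio R = 0.77273 × 0.25397 × 4.0698 = 0.79868.
Required input speed = output speed × R = 5.9 × 0.79868 = 4.7122 RPM.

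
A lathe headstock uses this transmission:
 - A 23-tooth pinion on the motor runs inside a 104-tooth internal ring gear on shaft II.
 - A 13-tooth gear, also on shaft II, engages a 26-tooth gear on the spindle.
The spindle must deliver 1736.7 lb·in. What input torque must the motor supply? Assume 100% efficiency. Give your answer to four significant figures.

Overall ratio R = 4.5217 × 2 = 9.0435.
Input torque = output torque / R = 1736.7 / 9.0435 = 192.04 lb·in.

192.0 lb·in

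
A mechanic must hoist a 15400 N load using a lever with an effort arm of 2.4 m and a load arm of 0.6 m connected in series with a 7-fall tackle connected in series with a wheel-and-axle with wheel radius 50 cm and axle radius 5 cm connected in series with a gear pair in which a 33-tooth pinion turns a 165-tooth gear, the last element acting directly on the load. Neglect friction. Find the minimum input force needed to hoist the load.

Lever MA = effort arm / load arm = 2.4/0.6 = 4.
Block-and-tackle MA = number of supporting rope parts = 7.
Wheel-and-axle MA = R/r = 50/5 = 10.
Gear pair MA = 165/33 = 5.
Combined ideal MA = 4 × 7 × 10 × 5 = 1400.
Effort = load / MA = 15400 / 1400 = 11 N.

11 N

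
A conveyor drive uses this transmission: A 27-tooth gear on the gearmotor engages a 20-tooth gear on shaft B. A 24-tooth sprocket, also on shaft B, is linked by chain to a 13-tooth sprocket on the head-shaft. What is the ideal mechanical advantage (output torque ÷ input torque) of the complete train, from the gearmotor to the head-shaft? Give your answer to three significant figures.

Each stage contributes driven/driver: gear mesh 20/27 = 0.74074, chain 13/24 = 0.54167.
Overall: 0.74074 × 0.54167 = 0.40123.

0.401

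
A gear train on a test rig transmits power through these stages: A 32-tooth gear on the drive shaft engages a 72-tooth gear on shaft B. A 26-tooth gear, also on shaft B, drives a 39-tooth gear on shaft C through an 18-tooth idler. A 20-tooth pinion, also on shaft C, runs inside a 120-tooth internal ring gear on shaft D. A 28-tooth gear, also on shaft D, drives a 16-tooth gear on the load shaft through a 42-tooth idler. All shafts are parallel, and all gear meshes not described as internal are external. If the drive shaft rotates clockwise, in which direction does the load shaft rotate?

the drive shaft → shaft B: external mesh, 1 reversal → CCW.
shaft B → shaft C: driver → idler → driven is 2 external meshes, 2 reversals → CCW.
shaft C → shaft D: internal mesh, same direction → CCW.
shaft D → the load shaft: driver → idler → driven is 2 external meshes, 2 reversals → CCW.
5 reversals in total — an odd number — so the load shaft turns opposite to the drive shaft.

counterclockwise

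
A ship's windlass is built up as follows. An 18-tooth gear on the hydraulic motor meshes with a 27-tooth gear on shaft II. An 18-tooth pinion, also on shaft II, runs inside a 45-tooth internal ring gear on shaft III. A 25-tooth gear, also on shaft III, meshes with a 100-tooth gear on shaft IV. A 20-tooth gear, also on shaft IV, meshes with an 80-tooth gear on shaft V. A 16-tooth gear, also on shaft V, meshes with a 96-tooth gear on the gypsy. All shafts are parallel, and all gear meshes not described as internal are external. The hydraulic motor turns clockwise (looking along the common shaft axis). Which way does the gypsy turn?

the hydraulic motor → shaft II: external mesh, 1 reversal → CCW.
shaft II → shaft III: internal mesh, same direction → CCW.
shaft III → shaft IV: external mesh, 1 reversal → CW.
shaft IV → shaft V: external mesh, 1 reversal → CCW.
shaft V → the gypsy: external mesh, 1 reversal → CW.
4 reversals in total — an even number — so the gypsy turns the same way as the hydraulic motor.

clockwise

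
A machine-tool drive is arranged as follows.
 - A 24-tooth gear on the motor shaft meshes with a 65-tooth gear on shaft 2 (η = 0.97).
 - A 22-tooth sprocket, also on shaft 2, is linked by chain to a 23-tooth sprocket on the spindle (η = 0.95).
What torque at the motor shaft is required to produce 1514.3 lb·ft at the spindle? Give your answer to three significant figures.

Overall ratio R = 2.7083 × 1.0455 = 2.8314; overall efficiency η = 0.97 × 0.95 = 0.9215.
Input torque = output torque / (R × η) = 1514.3 / (2.8314 × 0.9215) = 580.38 lb·ft.

580 lb·ft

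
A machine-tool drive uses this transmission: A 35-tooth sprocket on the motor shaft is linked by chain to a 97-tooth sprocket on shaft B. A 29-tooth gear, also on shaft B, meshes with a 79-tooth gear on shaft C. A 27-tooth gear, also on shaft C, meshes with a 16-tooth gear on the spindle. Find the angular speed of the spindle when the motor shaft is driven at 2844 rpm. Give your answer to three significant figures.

chain 97/35 = 2.7714 → 2844/2.7714 = 1026.2 rpm
gear mesh 79/29 = 2.7241 → 1026.2/2.7241 = 376.7 rpm
gear mesh 16/27 = 0.59259 → 376.7/0.59259 = 635.68 rpm

636 rpm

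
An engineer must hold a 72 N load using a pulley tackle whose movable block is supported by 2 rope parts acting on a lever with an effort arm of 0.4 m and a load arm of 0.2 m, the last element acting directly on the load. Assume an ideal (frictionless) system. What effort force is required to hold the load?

18 N

Block-and-tackle MA = number of supporting rope parts = 2.
Lever MA = effort arm / load arm = 0.4/0.2 = 2.
Combined ideal MA = 2 × 2 = 4.
Effort = load / MA = 72 / 4 = 18 N.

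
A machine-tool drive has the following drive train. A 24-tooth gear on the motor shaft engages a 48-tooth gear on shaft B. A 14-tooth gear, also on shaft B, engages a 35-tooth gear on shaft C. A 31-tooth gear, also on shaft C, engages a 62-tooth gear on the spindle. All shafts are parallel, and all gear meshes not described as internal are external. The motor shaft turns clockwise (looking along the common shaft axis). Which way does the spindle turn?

the motor shaft → shaft B: external mesh, 1 reversal → CCW.
shaft B → shaft C: external mesh, 1 reversal → CW.
shaft C → the spindle: external mesh, 1 reversal → CCW.
3 reversals in total — an odd number — so the spindle turns opposite to the motor shaft.

anticlockwise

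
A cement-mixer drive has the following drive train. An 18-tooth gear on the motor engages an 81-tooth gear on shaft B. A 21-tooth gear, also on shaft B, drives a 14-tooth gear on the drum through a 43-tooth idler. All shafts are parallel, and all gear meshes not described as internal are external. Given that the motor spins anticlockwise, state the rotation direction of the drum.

the motor → shaft B: external mesh, 1 reversal → CW.
shaft B → the drum: driver → idler → driven is 2 external meshes, 2 reversals → CW.
3 reversals in total — an odd number — so the drum turns opposite to the motor.

clockwise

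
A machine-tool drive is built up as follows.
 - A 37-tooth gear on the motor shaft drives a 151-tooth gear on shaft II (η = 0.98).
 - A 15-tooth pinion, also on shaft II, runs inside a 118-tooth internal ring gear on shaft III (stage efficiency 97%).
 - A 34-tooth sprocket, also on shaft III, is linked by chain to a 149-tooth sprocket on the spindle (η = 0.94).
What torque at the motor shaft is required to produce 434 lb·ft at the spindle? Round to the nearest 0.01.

Overall ratio R = 4.0811 × 7.8667 × 4.3824 = 140.69; overall efficiency η = 0.98 × 0.97 × 0.94 = 0.8936.
Input torque = output torque / (R × η) = 434 / (140.69 × 0.8936) = 3.4522 lb·ft.

3.45 lb·ft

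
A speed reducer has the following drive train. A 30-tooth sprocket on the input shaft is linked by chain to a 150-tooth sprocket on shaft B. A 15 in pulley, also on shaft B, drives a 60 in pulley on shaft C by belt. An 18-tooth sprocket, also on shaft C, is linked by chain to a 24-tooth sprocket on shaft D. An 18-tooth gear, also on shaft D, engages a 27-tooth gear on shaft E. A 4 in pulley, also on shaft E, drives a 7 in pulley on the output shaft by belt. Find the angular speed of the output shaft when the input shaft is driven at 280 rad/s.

chain 150/30 = 5 → 280/5 = 56 rad/s
belt 60/15 = 4 → 56/4 = 14 rad/s
chain 24/18 = 1.3333 → 14/1.3333 = 10.5 rad/s
gear mesh 27/18 = 1.5 → 10.5/1.5 = 7 rad/s
belt 7/4 = 1.75 → 7/1.75 = 4 rad/s

4 rad/s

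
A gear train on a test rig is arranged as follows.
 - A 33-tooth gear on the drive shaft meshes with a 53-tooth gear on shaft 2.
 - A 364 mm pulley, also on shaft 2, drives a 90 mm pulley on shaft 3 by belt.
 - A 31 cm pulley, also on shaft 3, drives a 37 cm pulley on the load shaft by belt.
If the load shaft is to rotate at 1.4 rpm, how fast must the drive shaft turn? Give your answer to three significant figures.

Overall ratio R = 1.6061 × 0.24725 × 1.1935 = 0.47396.
Required input speed = output speed × R = 1.4 × 0.47396 = 0.66355 rpm.

0.664 rpm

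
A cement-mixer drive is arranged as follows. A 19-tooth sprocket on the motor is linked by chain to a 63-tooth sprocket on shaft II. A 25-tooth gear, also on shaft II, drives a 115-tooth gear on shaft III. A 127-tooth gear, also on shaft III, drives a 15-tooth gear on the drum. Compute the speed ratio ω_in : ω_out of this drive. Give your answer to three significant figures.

1.80

Each stage contributes driven/driver: chain 63/19 = 3.3158, gear mesh 115/25 = 4.6, gear mesh 15/127 = 0.11811.
Overall: 3.3158 × 4.6 × 0.11811 = 1.8015.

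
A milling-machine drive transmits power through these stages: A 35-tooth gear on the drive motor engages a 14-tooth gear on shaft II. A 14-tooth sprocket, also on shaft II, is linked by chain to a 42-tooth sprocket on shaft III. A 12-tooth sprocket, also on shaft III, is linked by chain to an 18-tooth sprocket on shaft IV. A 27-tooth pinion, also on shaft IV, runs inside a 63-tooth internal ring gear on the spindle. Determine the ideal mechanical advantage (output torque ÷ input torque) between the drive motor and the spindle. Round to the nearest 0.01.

Each stage contributes driven/driver: gear mesh 14/35 = 0.4, chain 42/14 = 3, chain 18/12 = 1.5, internal gear 63/27 = 2.3333.
Overall: 0.4 × 3 × 1.5 × 2.3333 = 4.2.

4.20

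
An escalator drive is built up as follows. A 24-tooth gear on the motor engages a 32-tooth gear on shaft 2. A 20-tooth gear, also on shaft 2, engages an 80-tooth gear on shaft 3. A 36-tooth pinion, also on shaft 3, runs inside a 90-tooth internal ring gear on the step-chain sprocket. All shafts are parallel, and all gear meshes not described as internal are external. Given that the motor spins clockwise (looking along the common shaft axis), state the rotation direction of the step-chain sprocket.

the motor → shaft 2: external mesh, 1 reversal → CCW.
shaft 2 → shaft 3: external mesh, 1 reversal → CW.
shaft 3 → the step-chain sprocket: internal mesh, same direction → CW.
2 reversals in total — an even number — so the step-chain sprocket turns the same way as the motor.

clockwise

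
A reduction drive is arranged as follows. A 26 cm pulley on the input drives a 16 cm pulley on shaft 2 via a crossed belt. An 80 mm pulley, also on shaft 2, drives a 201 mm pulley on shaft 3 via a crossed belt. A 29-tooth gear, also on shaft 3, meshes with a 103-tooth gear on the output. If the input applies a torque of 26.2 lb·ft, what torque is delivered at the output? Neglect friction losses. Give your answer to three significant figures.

144 lb·ft

After the belt (16/26): 26.2 × 0.61538 = 16.123 lb·ft
After the belt (201/80): 16.123 × 2.5125 = 40.509 lb·ft
After the gear mesh (103/29): 40.509 × 3.5517 = 143.88 lb·ft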